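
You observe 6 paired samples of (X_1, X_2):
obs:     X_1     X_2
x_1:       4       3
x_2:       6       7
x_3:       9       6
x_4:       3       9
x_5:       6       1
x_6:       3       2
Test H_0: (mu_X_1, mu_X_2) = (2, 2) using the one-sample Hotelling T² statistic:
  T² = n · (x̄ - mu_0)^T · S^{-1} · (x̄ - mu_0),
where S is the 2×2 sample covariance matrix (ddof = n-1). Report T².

Step 1 — sample mean vector:
  mean(X_1) = (4 + 6 + 9 + 3 + 6 + 3) / 6 = 31/6 = 5.1667
  mean(X_2) = (3 + 7 + 6 + 9 + 1 + 2) / 6 = 28/6 = 4.6667
  x̄ = (5.1667, 4.6667),  deviation x̄ - mu_0 = (5.1667, 4.6667) - (2, 2) = (3.1667, 2.6667).

Step 2 — sample covariance matrix, S[i,j] = (1/(n-1)) · Σ_k (x_{k,i} - mean_i) · (x_{k,j} - mean_j), divisor n-1 = 5:
  S[X_1,X_1] = ((-1.1667)·(-1.1667) + (0.8333)·(0.8333) + (3.8333)·(3.8333) + (-2.1667)·(-2.1667) + (0.8333)·(0.8333) + (-2.1667)·(-2.1667)) / 5 = 26.8333/5 = 5.3667
  S[X_1,X_2] = ((-1.1667)·(-1.6667) + (0.8333)·(2.3333) + (3.8333)·(1.3333) + (-2.1667)·(4.3333) + (0.8333)·(-3.6667) + (-2.1667)·(-2.6667)) / 5 = 2.3333/5 = 0.4667
  S[X_2,X_2] = ((-1.6667)·(-1.6667) + (2.3333)·(2.3333) + (1.3333)·(1.3333) + (4.3333)·(4.3333) + (-3.6667)·(-3.6667) + (-2.6667)·(-2.6667)) / 5 = 49.3333/5 = 9.8667
  S = [[5.3667, 0.4667],
 [0.4667, 9.8667]].

Step 3 — invert S. det(S) = 5.3667·9.8667 - (0.4667)² = 52.7333.
  S^{-1} = (1/det) · [[d, -b], [-b, a]] = [[0.1871, -0.0088],
 [-0.0088, 0.1018]].

Step 4 — quadratic form (x̄ - mu_0)^T · S^{-1} · (x̄ - mu_0):
  S^{-1} · (x̄ - mu_0) = (0.5689, 0.2434),
  (x̄ - mu_0)^T · [...] = (3.1667)·(0.5689) + (2.6667)·(0.2434) = 2.4505.

Step 5 — scale by n: T² = 6 · 2.4505 = 14.7029.

T² ≈ 14.7029


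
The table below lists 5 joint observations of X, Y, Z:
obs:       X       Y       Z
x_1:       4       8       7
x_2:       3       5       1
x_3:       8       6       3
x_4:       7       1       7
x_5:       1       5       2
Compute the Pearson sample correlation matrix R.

Step 1 — column means:
  mean(X) = (4 + 3 + 8 + 7 + 1) / 5 = 23/5 = 4.6
  mean(Y) = (8 + 5 + 6 + 1 + 5) / 5 = 25/5 = 5
  mean(Z) = (7 + 1 + 3 + 7 + 2) / 5 = 20/5 = 4

Step 2 — sample variances and covariances s[i,j] = (1/(n-1)) · Σ_k (x_{k,i} - mean_i) · (x_{k,j} - mean_j), with n-1 = 4:
  s[X,X] = ((-0.6)·(-0.6) + (-1.6)·(-1.6) + (3.4)·(3.4) + (2.4)·(2.4) + (-3.6)·(-3.6)) / 4 = 33.2/4 = 8.3
  s[X,Y] = ((-0.6)·(3) + (-1.6)·(0) + (3.4)·(1) + (2.4)·(-4) + (-3.6)·(0)) / 4 = -8/4 = -2
  s[X,Z] = ((-0.6)·(3) + (-1.6)·(-3) + (3.4)·(-1) + (2.4)·(3) + (-3.6)·(-2)) / 4 = 14/4 = 3.5
  s[Y,Y] = ((3)·(3) + (0)·(0) + (1)·(1) + (-4)·(-4) + (0)·(0)) / 4 = 26/4 = 6.5
  s[Y,Z] = ((3)·(3) + (0)·(-3) + (1)·(-1) + (-4)·(3) + (0)·(-2)) / 4 = -4/4 = -1
  s[Z,Z] = ((3)·(3) + (-3)·(-3) + (-1)·(-1) + (3)·(3) + (-2)·(-2)) / 4 = 32/4 = 8
  Sample standard deviations s_i = √(s[i,i]):
  s(X) = √(8.3) = 2.881
  s(Y) = √(6.5) = 2.5495
  s(Z) = √(8) = 2.8284

Step 3 — r_{ij} = s_{ij} / (s_i · s_j):
  r[X,X] = 1 (diagonal).
  r[X,Y] = -2 / (2.881 · 2.5495) = -2 / 7.3451 = -0.2723
  r[X,Z] = 3.5 / (2.881 · 2.8284) = 3.5 / 8.1486 = 0.4295
  r[Y,Y] = 1 (diagonal).
  r[Y,Z] = -1 / (2.5495 · 2.8284) = -1 / 7.2111 = -0.1387
  r[Z,Z] = 1 (diagonal).

R is symmetric with unit diagonal. Assembling:

R = [[1, -0.2723, 0.4295],
 [-0.2723, 1, -0.1387],
 [0.4295, -0.1387, 1]]


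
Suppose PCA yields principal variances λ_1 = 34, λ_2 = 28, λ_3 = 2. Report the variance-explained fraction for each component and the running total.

Step 1 — total variance = trace(Sigma) = Σ λ_i = 34 + 28 + 2 = 64.

Step 2 — fraction explained by component i = λ_i / Σ λ:
  PC1: 34/64 = 0.5312
  PC2: 28/64 = 0.4375
  PC3: 2/64 = 0.0312

Step 3 — cumulative fraction after k components = (λ_1 + ... + λ_k) / Σ λ:
  k = 1: 34/64 = 0.5312
  k = 2: (34 + 28)/64 = 62/64 = 0.9688
  k = 3: (34 + 28 + 2)/64 = 64/64 = 1

Summary (fraction, with percent):

explained: PC1 0.5312 (53.12%), PC2 0.4375 (43.75%), PC3 0.0312 (3.12%);  cumulative: 0.5312, 0.9688, 1


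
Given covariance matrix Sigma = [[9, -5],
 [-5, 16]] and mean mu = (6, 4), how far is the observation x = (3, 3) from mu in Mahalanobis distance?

Step 1 — centre the observation: (x - mu) = (-3, -1).

Step 2 — invert Sigma. det(Sigma) = 9·16 - (-5)² = 119.
  Sigma^{-1} = (1/det) · [[d, -b], [-b, a]] = [[0.1345, 0.042],
 [0.042, 0.0756]].

Step 3 — form the quadratic (x - mu)^T · Sigma^{-1} · (x - mu):
  Sigma^{-1} · (x - mu) = (-0.4454, -0.2017).
  (x - mu)^T · [Sigma^{-1} · (x - mu)] = (-3)·(-0.4454) + (-1)·(-0.2017) = 1.5378.

Step 4 — take square root: d = √(1.5378) ≈ 1.2401.

d(x, mu) = √(1.5378) ≈ 1.2401


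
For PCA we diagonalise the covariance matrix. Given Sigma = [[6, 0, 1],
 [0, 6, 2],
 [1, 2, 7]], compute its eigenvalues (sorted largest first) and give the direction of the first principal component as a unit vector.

Step 1 — characteristic polynomial p(λ) = det(λI - Sigma) = λ³ - tr·λ² + c_1·λ - det, where tr = trace, c_1 = sum of the principal 2×2 minors, det = det(Sigma):
  tr = 6 + 6 + 7 = 19,
  c_1 = (6·6 - (0)²) + (6·7 - (1)²) + (6·7 - (2)²) = 36 + 41 + 38 = 115,
  det = 6·(6·7 - (2)²) - (0)·((0)·7 - (2)·(1)) + (1)·((0)·(2) - 6·(1)) = 6·(38) - (0)·(-2) + (1)·(-6) = 222.
  So p(λ) = λ³ - 19λ² + 115λ - 222.
Step 2 — look for an integer root (rational root theorem: any rational root is an integer divisor of 222). Testing λ = 6:
  p(6) = 216 - 684 + 690 - 222 = 0  ✓
  Dividing out (λ - 6): p(λ) = (λ - 6)(λ² - 13λ + 37).
Step 3 — remaining eigenvalues from the quadratic λ² - 13λ + 37 = 0:
  Δ = 13² - 4·37 = 169 - 148 = 21,  λ = (13 ± √21)/2 = (13 ± 4.5826)/2 ≈ 8.7913 or 4.2087.
  Sorted: λ_1 = 8.7913,  λ_2 = 6,  λ_3 = 4.2087  (check: sum = 19 = tr ✓).

Step 4 — unit eigenvector for λ_1 ≈ 8.7913: v spans the null space of (Sigma - λ_1 I), whose rows are
  r_1 = (-2.7913, 0, 1),  r_2 = (0, -2.7913, 2),  r_3 = (1, 2, -1.7913).
  v is orthogonal to every row, so take v ∝ r_1 × r_2 = ((0)·(2) - (1)·(-2.7913), (1)·(0) - (-2.7913)·(2), (-2.7913)·(-2.7913) - (0)·(0)) ≈ (2.7913, 5.5826, 7.7913).
  Let u = (2.7913, 5.5826, 7.7913).
  ||u|| = √((2.7913)² + (5.5826)² + (7.7913)²) = √(99.6606) ≈ 9.983,  v_1 = u/||u|| ≈ (0.2796, 0.5592, 0.7805) (||v_1|| = 1).

λ_1 = 8.7913,  λ_2 = 6,  λ_3 = 4.2087;  v_1 ≈ (0.2796, 0.5592, 0.7805)


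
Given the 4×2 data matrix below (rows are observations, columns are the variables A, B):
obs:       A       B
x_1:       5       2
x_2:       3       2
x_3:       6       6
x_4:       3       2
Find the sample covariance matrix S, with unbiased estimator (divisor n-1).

Step 1 — column means:
  mean(A) = (5 + 3 + 6 + 3) / 4 = 17/4 = 4.25
  mean(B) = (2 + 2 + 6 + 2) / 4 = 12/4 = 3

Step 2 — sample covariance S[i,j] = (1/(n-1)) · Σ_k (x_{k,i} - mean_i) · (x_{k,j} - mean_j), with n-1 = 3.
  S[A,A] = ((0.75)·(0.75) + (-1.25)·(-1.25) + (1.75)·(1.75) + (-1.25)·(-1.25)) / 3 = 6.75/3 = 2.25
  S[A,B] = ((0.75)·(-1) + (-1.25)·(-1) + (1.75)·(3) + (-1.25)·(-1)) / 3 = 7/3 = 2.3333
  S[B,B] = ((-1)·(-1) + (-1)·(-1) + (3)·(3) + (-1)·(-1)) / 3 = 12/3 = 4

S is symmetric (S[j,i] = S[i,j]). Assembling:

S = [[2.25, 2.3333],
 [2.3333, 4]]


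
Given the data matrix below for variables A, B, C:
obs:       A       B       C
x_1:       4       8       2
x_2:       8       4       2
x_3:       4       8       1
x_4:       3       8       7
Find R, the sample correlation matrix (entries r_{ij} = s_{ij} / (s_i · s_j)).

Step 1 — column means:
  mean(A) = (4 + 8 + 4 + 3) / 4 = 19/4 = 4.75
  mean(B) = (8 + 4 + 8 + 8) / 4 = 28/4 = 7
  mean(C) = (2 + 2 + 1 + 7) / 4 = 12/4 = 3

Step 2 — sample variances and covariances s[i,j] = (1/(n-1)) · Σ_k (x_{k,i} - mean_i) · (x_{k,j} - mean_j), with n-1 = 3:
  s[A,A] = ((-0.75)·(-0.75) + (3.25)·(3.25) + (-0.75)·(-0.75) + (-1.75)·(-1.75)) / 3 = 14.75/3 = 4.9167
  s[A,B] = ((-0.75)·(1) + (3.25)·(-3) + (-0.75)·(1) + (-1.75)·(1)) / 3 = -13/3 = -4.3333
  s[A,C] = ((-0.75)·(-1) + (3.25)·(-1) + (-0.75)·(-2) + (-1.75)·(4)) / 3 = -8/3 = -2.6667
  s[B,B] = ((1)·(1) + (-3)·(-3) + (1)·(1) + (1)·(1)) / 3 = 12/3 = 4
  s[B,C] = ((1)·(-1) + (-3)·(-1) + (1)·(-2) + (1)·(4)) / 3 = 4/3 = 1.3333
  s[C,C] = ((-1)·(-1) + (-1)·(-1) + (-2)·(-2) + (4)·(4)) / 3 = 22/3 = 7.3333
  Sample standard deviations s_i = √(s[i,i]):
  s(A) = √(4.9167) = 2.2174
  s(B) = √(4) = 2
  s(C) = √(7.3333) = 2.708

Step 3 — r_{ij} = s_{ij} / (s_i · s_j):
  r[A,A] = 1 (diagonal).
  r[A,B] = -4.3333 / (2.2174 · 2) = -4.3333 / 4.4347 = -0.9771
  r[A,C] = -2.6667 / (2.2174 · 2.708) = -2.6667 / 6.0046 = -0.4441
  r[B,B] = 1 (diagonal).
  r[B,C] = 1.3333 / (2 · 2.708) = 1.3333 / 5.416 = 0.2462
  r[C,C] = 1 (diagonal).

R is symmetric with unit diagonal. Assembling:

R = [[1, -0.9771, -0.4441],
 [-0.9771, 1, 0.2462],
 [-0.4441, 0.2462, 1]]


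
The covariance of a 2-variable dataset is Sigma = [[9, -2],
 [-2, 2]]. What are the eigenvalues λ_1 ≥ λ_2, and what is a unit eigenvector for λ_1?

Step 1 — characteristic polynomial of 2×2 Sigma:
  det(Sigma - λI) = λ² - trace · λ + det = 0.
  trace = 9 + 2 = 11, det = 9·2 - (-2)² = 14.
Step 2 — discriminant:
  Δ = trace² - 4·det = 121 - 56 = 65.
Step 3 — eigenvalues:
  λ = (trace ± √Δ)/2 = (11 ± 8.0623)/2,
  λ_1 = 9.5311,  λ_2 = 1.4689.

Step 4 — unit eigenvector for λ_1: solve (Sigma - λ_1 I)v = 0. First row:
  (9 - 9.5311)·v_x + (-2)·v_y = 0, i.e. (-0.5311)·v_x + (-2)·v_y = 0,
  so v ∝ (b, λ_1 - a) = (-2, 0.5311); multiply by -1 so the first entry is positive: u = (2, -0.5311).
  ||u|| = √((2)² + (-0.5311)²) = √(4.2821) ≈ 2.0693,
  v_1 = u/||u|| ≈ (0.9665, -0.2567) (||v_1|| = 1).

λ_1 = 9.5311,  λ_2 = 1.4689;  v_1 ≈ (0.9665, -0.2567)


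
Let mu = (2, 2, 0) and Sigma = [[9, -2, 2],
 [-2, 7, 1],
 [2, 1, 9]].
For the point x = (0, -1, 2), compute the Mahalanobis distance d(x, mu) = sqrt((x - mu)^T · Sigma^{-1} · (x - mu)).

Step 1 — centre the observation: (x - mu) = (-2, -3, 2).

Step 2 — invert Sigma (cofactor / det for 3×3, or solve directly):
  Sigma^{-1} = [[0.1276, 0.0412, -0.0329],
 [0.0412, 0.1584, -0.0267],
 [-0.0329, -0.0267, 0.1214]].

Step 3 — form the quadratic (x - mu)^T · Sigma^{-1} · (x - mu):
  Sigma^{-1} · (x - mu) = (-0.4444, -0.6111, 0.3889).
  (x - mu)^T · [Sigma^{-1} · (x - mu)] = (-2)·(-0.4444) + (-3)·(-0.6111) + (2)·(0.3889) = 3.5.

Step 4 — take square root: d = √(3.5) ≈ 1.8708.

d(x, mu) = √(3.5) ≈ 1.8708


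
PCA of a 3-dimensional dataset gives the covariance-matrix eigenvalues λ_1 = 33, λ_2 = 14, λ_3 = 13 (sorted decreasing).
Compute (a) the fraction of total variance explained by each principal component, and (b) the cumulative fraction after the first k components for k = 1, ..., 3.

Step 1 — total variance = trace(Sigma) = Σ λ_i = 33 + 14 + 13 = 60.

Step 2 — fraction explained by component i = λ_i / Σ λ:
  PC1: 33/60 = 0.55
  PC2: 14/60 = 0.2333
  PC3: 13/60 = 0.2167

Step 3 — cumulative fraction after k components = (λ_1 + ... + λ_k) / Σ λ:
  k = 1: 33/60 = 0.55
  k = 2: (33 + 14)/60 = 47/60 = 0.7833
  k = 3: (33 + 14 + 13)/60 = 60/60 = 1

Summary (fraction, with percent):

explained: PC1 0.55 (55%), PC2 0.2333 (23.33%), PC3 0.2167 (21.67%);  cumulative: 0.55, 0.7833, 1


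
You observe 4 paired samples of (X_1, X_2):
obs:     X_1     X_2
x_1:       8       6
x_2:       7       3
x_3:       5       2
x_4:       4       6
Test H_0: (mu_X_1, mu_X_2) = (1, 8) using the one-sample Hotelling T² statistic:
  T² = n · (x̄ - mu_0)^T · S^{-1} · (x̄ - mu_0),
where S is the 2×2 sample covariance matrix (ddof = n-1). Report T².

Step 1 — sample mean vector:
  mean(X_1) = (8 + 7 + 5 + 4) / 4 = 24/4 = 6
  mean(X_2) = (6 + 3 + 2 + 6) / 4 = 17/4 = 4.25
  x̄ = (6, 4.25),  deviation x̄ - mu_0 = (6, 4.25) - (1, 8) = (5, -3.75).

Step 2 — sample covariance matrix, S[i,j] = (1/(n-1)) · Σ_k (x_{k,i} - mean_i) · (x_{k,j} - mean_j), divisor n-1 = 3:
  S[X_1,X_1] = ((2)·(2) + (1)·(1) + (-1)·(-1) + (-2)·(-2)) / 3 = 10/3 = 3.3333
  S[X_1,X_2] = ((2)·(1.75) + (1)·(-1.25) + (-1)·(-2.25) + (-2)·(1.75)) / 3 = 1/3 = 0.3333
  S[X_2,X_2] = ((1.75)·(1.75) + (-1.25)·(-1.25) + (-2.25)·(-2.25) + (1.75)·(1.75)) / 3 = 12.75/3 = 4.25
  S = [[3.3333, 0.3333],
 [0.3333, 4.25]].

Step 3 — invert S. det(S) = 3.3333·4.25 - (0.3333)² = 14.0556.
  S^{-1} = (1/det) · [[d, -b], [-b, a]] = [[0.3024, -0.0237],
 [-0.0237, 0.2372]].

Step 4 — quadratic form (x̄ - mu_0)^T · S^{-1} · (x̄ - mu_0):
  S^{-1} · (x̄ - mu_0) = (1.6008, -1.0079),
  (x̄ - mu_0)^T · [...] = (5)·(1.6008) + (-3.75)·(-1.0079) = 11.7836.

Step 5 — scale by n: T² = 4 · 11.7836 = 47.1344.

T² ≈ 47.1344


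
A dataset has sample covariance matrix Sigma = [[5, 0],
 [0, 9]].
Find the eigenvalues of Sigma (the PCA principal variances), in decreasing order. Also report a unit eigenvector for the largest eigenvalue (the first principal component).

Step 1 — characteristic polynomial of 2×2 Sigma:
  det(Sigma - λI) = λ² - trace · λ + det = 0.
  trace = 5 + 9 = 14, det = 5·9 - (0)² = 45.
Step 2 — discriminant:
  Δ = trace² - 4·det = 196 - 180 = 16.
Step 3 — eigenvalues:
  λ = (trace ± √Δ)/2 = (14 ± 4)/2,
  λ_1 = 9,  λ_2 = 5.

Step 4 — unit eigenvector for λ_1: Sigma is diagonal, so its eigenvectors are the coordinate axes. λ_1 = 9 is the diagonal entry on the second coordinate axis, hence
  v_1 = (0, 1) (||v_1|| = 1).

λ_1 = 9,  λ_2 = 5;  v_1 ≈ (0, 1)


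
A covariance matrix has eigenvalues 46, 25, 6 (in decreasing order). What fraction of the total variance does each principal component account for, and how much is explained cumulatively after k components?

Step 1 — total variance = trace(Sigma) = Σ λ_i = 46 + 25 + 6 = 77.

Step 2 — fraction explained by component i = λ_i / Σ λ:
  PC1: 46/77 = 0.5974
  PC2: 25/77 = 0.3247
  PC3: 6/77 = 0.0779

Step 3 — cumulative fraction after k components = (λ_1 + ... + λ_k) / Σ λ:
  k = 1: 46/77 = 0.5974
  k = 2: (46 + 25)/77 = 71/77 = 0.9221
  k = 3: (46 + 25 + 6)/77 = 77/77 = 1

Summary (fraction, with percent):

explained: PC1 0.5974 (59.74%), PC2 0.3247 (32.47%), PC3 0.0779 (7.79%);  cumulative: 0.5974, 0.9221, 1


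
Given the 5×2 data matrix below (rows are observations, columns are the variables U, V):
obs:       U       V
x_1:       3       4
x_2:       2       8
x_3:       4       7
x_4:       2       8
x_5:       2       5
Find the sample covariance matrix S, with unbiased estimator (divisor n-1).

Step 1 — column means:
  mean(U) = (3 + 2 + 4 + 2 + 2) / 5 = 13/5 = 2.6
  mean(V) = (4 + 8 + 7 + 8 + 5) / 5 = 32/5 = 6.4

Step 2 — sample covariance S[i,j] = (1/(n-1)) · Σ_k (x_{k,i} - mean_i) · (x_{k,j} - mean_j), with n-1 = 4.
  S[U,U] = ((0.4)·(0.4) + (-0.6)·(-0.6) + (1.4)·(1.4) + (-0.6)·(-0.6) + (-0.6)·(-0.6)) / 4 = 3.2/4 = 0.8
  S[U,V] = ((0.4)·(-2.4) + (-0.6)·(1.6) + (1.4)·(0.6) + (-0.6)·(1.6) + (-0.6)·(-1.4)) / 4 = -1.2/4 = -0.3
  S[V,V] = ((-2.4)·(-2.4) + (1.6)·(1.6) + (0.6)·(0.6) + (1.6)·(1.6) + (-1.4)·(-1.4)) / 4 = 13.2/4 = 3.3

S is symmetric (S[j,i] = S[i,j]). Assembling:

S = [[0.8, -0.3],
 [-0.3, 3.3]]


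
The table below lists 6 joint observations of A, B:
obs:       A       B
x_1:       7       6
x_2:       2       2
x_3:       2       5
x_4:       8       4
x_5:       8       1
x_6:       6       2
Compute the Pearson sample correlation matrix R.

Step 1 — column means:
  mean(A) = (7 + 2 + 2 + 8 + 8 + 6) / 6 = 33/6 = 5.5
  mean(B) = (6 + 2 + 5 + 4 + 1 + 2) / 6 = 20/6 = 3.3333

Step 2 — sample variances and covariances s[i,j] = (1/(n-1)) · Σ_k (x_{k,i} - mean_i) · (x_{k,j} - mean_j), with n-1 = 5:
  s[A,A] = ((1.5)·(1.5) + (-3.5)·(-3.5) + (-3.5)·(-3.5) + (2.5)·(2.5) + (2.5)·(2.5) + (0.5)·(0.5)) / 5 = 39.5/5 = 7.9
  s[A,B] = ((1.5)·(2.6667) + (-3.5)·(-1.3333) + (-3.5)·(1.6667) + (2.5)·(0.6667) + (2.5)·(-2.3333) + (0.5)·(-1.3333)) / 5 = -2/5 = -0.4
  s[B,B] = ((2.6667)·(2.6667) + (-1.3333)·(-1.3333) + (1.6667)·(1.6667) + (0.6667)·(0.6667) + (-2.3333)·(-2.3333) + (-1.3333)·(-1.3333)) / 5 = 19.3333/5 = 3.8667
  Sample standard deviations s_i = √(s[i,i]):
  s(A) = √(7.9) = 2.8107
  s(B) = √(3.8667) = 1.9664

Step 3 — r_{ij} = s_{ij} / (s_i · s_j):
  r[A,A] = 1 (diagonal).
  r[A,B] = -0.4 / (2.8107 · 1.9664) = -0.4 / 5.5269 = -0.0724
  r[B,B] = 1 (diagonal).

R is symmetric with unit diagonal. Assembling:

R = [[1, -0.0724],
 [-0.0724, 1]]


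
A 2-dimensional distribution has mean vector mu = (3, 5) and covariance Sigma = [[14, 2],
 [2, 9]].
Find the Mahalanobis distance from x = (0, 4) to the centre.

Step 1 — centre the observation: (x - mu) = (-3, -1).

Step 2 — invert Sigma. det(Sigma) = 14·9 - (2)² = 122.
  Sigma^{-1} = (1/det) · [[d, -b], [-b, a]] = [[0.0738, -0.0164],
 [-0.0164, 0.1148]].

Step 3 — form the quadratic (x - mu)^T · Sigma^{-1} · (x - mu):
  Sigma^{-1} · (x - mu) = (-0.2049, -0.0656).
  (x - mu)^T · [Sigma^{-1} · (x - mu)] = (-3)·(-0.2049) + (-1)·(-0.0656) = 0.6803.

Step 4 — take square root: d = √(0.6803) ≈ 0.8248.

d(x, mu) = √(0.6803) ≈ 0.8248


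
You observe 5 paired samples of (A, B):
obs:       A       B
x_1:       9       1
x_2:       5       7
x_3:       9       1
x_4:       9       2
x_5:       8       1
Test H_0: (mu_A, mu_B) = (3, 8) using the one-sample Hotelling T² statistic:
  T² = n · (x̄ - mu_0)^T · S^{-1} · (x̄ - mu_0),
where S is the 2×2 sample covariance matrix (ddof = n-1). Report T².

Step 1 — sample mean vector:
  mean(A) = (9 + 5 + 9 + 9 + 8) / 5 = 40/5 = 8
  mean(B) = (1 + 7 + 1 + 2 + 1) / 5 = 12/5 = 2.4
  x̄ = (8, 2.4),  deviation x̄ - mu_0 = (8, 2.4) - (3, 8) = (5, -5.6).

Step 2 — sample covariance matrix, S[i,j] = (1/(n-1)) · Σ_k (x_{k,i} - mean_i) · (x_{k,j} - mean_j), divisor n-1 = 4:
  S[A,A] = ((1)·(1) + (-3)·(-3) + (1)·(1) + (1)·(1) + (0)·(0)) / 4 = 12/4 = 3
  S[A,B] = ((1)·(-1.4) + (-3)·(4.6) + (1)·(-1.4) + (1)·(-0.4) + (0)·(-1.4)) / 4 = -17/4 = -4.25
  S[B,B] = ((-1.4)·(-1.4) + (4.6)·(4.6) + (-1.4)·(-1.4) + (-0.4)·(-0.4) + (-1.4)·(-1.4)) / 4 = 27.2/4 = 6.8
  S = [[3, -4.25],
 [-4.25, 6.8]].

Step 3 — invert S. det(S) = 3·6.8 - (-4.25)² = 2.3375.
  S^{-1} = (1/det) · [[d, -b], [-b, a]] = [[2.9091, 1.8182],
 [1.8182, 1.2834]].

Step 4 — quadratic form (x̄ - mu_0)^T · S^{-1} · (x̄ - mu_0):
  S^{-1} · (x̄ - mu_0) = (4.3636, 1.9037),
  (x̄ - mu_0)^T · [...] = (5)·(4.3636) + (-5.6)·(1.9037) = 11.1572.

Step 5 — scale by n: T² = 5 · 11.1572 = 55.7861.

T² ≈ 55.7861


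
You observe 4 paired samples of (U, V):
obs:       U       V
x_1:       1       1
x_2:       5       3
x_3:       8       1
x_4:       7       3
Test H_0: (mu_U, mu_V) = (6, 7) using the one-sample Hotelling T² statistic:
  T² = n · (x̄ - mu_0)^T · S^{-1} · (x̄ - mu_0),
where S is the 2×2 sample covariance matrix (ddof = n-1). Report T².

Step 1 — sample mean vector:
  mean(U) = (1 + 5 + 8 + 7) / 4 = 21/4 = 5.25
  mean(V) = (1 + 3 + 1 + 3) / 4 = 8/4 = 2
  x̄ = (5.25, 2),  deviation x̄ - mu_0 = (5.25, 2) - (6, 7) = (-0.75, -5).

Step 2 — sample covariance matrix, S[i,j] = (1/(n-1)) · Σ_k (x_{k,i} - mean_i) · (x_{k,j} - mean_j), divisor n-1 = 3:
  S[U,U] = ((-4.25)·(-4.25) + (-0.25)·(-0.25) + (2.75)·(2.75) + (1.75)·(1.75)) / 3 = 28.75/3 = 9.5833
  S[U,V] = ((-4.25)·(-1) + (-0.25)·(1) + (2.75)·(-1) + (1.75)·(1)) / 3 = 3/3 = 1
  S[V,V] = ((-1)·(-1) + (1)·(1) + (-1)·(-1) + (1)·(1)) / 3 = 4/3 = 1.3333
  S = [[9.5833, 1],
 [1, 1.3333]].

Step 3 — invert S. det(S) = 9.5833·1.3333 - (1)² = 11.7778.
  S^{-1} = (1/det) · [[d, -b], [-b, a]] = [[0.1132, -0.0849],
 [-0.0849, 0.8137]].

Step 4 — quadratic form (x̄ - mu_0)^T · S^{-1} · (x̄ - mu_0):
  S^{-1} · (x̄ - mu_0) = (0.3396, -4.0047),
  (x̄ - mu_0)^T · [...] = (-0.75)·(0.3396) + (-5)·(-4.0047) = 19.7689.

Step 5 — scale by n: T² = 4 · 19.7689 = 79.0755.

T² ≈ 79.0755


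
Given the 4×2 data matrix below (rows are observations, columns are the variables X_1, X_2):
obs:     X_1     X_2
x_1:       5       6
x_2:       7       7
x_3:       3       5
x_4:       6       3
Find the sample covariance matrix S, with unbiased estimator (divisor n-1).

Step 1 — column means:
  mean(X_1) = (5 + 7 + 3 + 6) / 4 = 21/4 = 5.25
  mean(X_2) = (6 + 7 + 5 + 3) / 4 = 21/4 = 5.25

Step 2 — sample covariance S[i,j] = (1/(n-1)) · Σ_k (x_{k,i} - mean_i) · (x_{k,j} - mean_j), with n-1 = 3.
  S[X_1,X_1] = ((-0.25)·(-0.25) + (1.75)·(1.75) + (-2.25)·(-2.25) + (0.75)·(0.75)) / 3 = 8.75/3 = 2.9167
  S[X_1,X_2] = ((-0.25)·(0.75) + (1.75)·(1.75) + (-2.25)·(-0.25) + (0.75)·(-2.25)) / 3 = 1.75/3 = 0.5833
  S[X_2,X_2] = ((0.75)·(0.75) + (1.75)·(1.75) + (-0.25)·(-0.25) + (-2.25)·(-2.25)) / 3 = 8.75/3 = 2.9167

S is symmetric (S[j,i] = S[i,j]). Assembling:

S = [[2.9167, 0.5833],
 [0.5833, 2.9167]]


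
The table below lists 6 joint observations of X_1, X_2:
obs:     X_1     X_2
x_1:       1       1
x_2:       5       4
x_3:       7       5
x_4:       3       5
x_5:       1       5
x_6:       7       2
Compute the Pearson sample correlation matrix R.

Step 1 — column means:
  mean(X_1) = (1 + 5 + 7 + 3 + 1 + 7) / 6 = 24/6 = 4
  mean(X_2) = (1 + 4 + 5 + 5 + 5 + 2) / 6 = 22/6 = 3.6667

Step 2 — sample variances and covariances s[i,j] = (1/(n-1)) · Σ_k (x_{k,i} - mean_i) · (x_{k,j} - mean_j), with n-1 = 5:
  s[X_1,X_1] = ((-3)·(-3) + (1)·(1) + (3)·(3) + (-1)·(-1) + (-3)·(-3) + (3)·(3)) / 5 = 38/5 = 7.6
  s[X_1,X_2] = ((-3)·(-2.6667) + (1)·(0.3333) + (3)·(1.3333) + (-1)·(1.3333) + (-3)·(1.3333) + (3)·(-1.6667)) / 5 = 2/5 = 0.4
  s[X_2,X_2] = ((-2.6667)·(-2.6667) + (0.3333)·(0.3333) + (1.3333)·(1.3333) + (1.3333)·(1.3333) + (1.3333)·(1.3333) + (-1.6667)·(-1.6667)) / 5 = 15.3333/5 = 3.0667
  Sample standard deviations s_i = √(s[i,i]):
  s(X_1) = √(7.6) = 2.7568
  s(X_2) = √(3.0667) = 1.7512

Step 3 — r_{ij} = s_{ij} / (s_i · s_j):
  r[X_1,X_1] = 1 (diagonal).
  r[X_1,X_2] = 0.4 / (2.7568 · 1.7512) = 0.4 / 4.8277 = 0.0829
  r[X_2,X_2] = 1 (diagonal).

R is symmetric with unit diagonal. Assembling:

R = [[1, 0.0829],
 [0.0829, 1]]


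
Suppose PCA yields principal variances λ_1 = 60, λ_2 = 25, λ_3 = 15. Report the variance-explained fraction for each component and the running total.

Step 1 — total variance = trace(Sigma) = Σ λ_i = 60 + 25 + 15 = 100.

Step 2 — fraction explained by component i = λ_i / Σ λ:
  PC1: 60/100 = 0.6
  PC2: 25/100 = 0.25
  PC3: 15/100 = 0.15

Step 3 — cumulative fraction after k components = (λ_1 + ... + λ_k) / Σ λ:
  k = 1: 60/100 = 0.6
  k = 2: (60 + 25)/100 = 85/100 = 0.85
  k = 3: (60 + 25 + 15)/100 = 100/100 = 1

Summary (fraction, with percent):

explained: PC1 0.6 (60%), PC2 0.25 (25%), PC3 0.15 (15%);  cumulative: 0.6, 0.85, 1


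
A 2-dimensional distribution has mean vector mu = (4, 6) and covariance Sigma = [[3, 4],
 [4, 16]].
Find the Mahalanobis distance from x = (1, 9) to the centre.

Step 1 — centre the observation: (x - mu) = (-3, 3).

Step 2 — invert Sigma. det(Sigma) = 3·16 - (4)² = 32.
  Sigma^{-1} = (1/det) · [[d, -b], [-b, a]] = [[0.5, -0.125],
 [-0.125, 0.0938]].

Step 3 — form the quadratic (x - mu)^T · Sigma^{-1} · (x - mu):
  Sigma^{-1} · (x - mu) = (-1.875, 0.6562).
  (x - mu)^T · [Sigma^{-1} · (x - mu)] = (-3)·(-1.875) + (3)·(0.6562) = 7.5938.

Step 4 — take square root: d = √(7.5938) ≈ 2.7557.

d(x, mu) = √(7.5938) ≈ 2.7557


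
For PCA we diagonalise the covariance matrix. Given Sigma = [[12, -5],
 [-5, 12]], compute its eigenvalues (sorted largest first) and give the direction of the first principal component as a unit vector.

Step 1 — characteristic polynomial of 2×2 Sigma:
  det(Sigma - λI) = λ² - trace · λ + det = 0.
  trace = 12 + 12 = 24, det = 12·12 - (-5)² = 119.
Step 2 — discriminant:
  Δ = trace² - 4·det = 576 - 476 = 100.
Step 3 — eigenvalues:
  λ = (trace ± √Δ)/2 = (24 ± 10)/2,
  λ_1 = 17,  λ_2 = 7.

Step 4 — unit eigenvector for λ_1: solve (Sigma - λ_1 I)v = 0. First row:
  (12 - 17)·v_x + (-5)·v_y = 0, i.e. (-5)·v_x + (-5)·v_y = 0,
  so v ∝ (b, λ_1 - a) = (-5, 5); multiply by -1 so the first entry is positive: u = (5, -5).
  ||u|| = √((5)² + (-5)²) = √(50) ≈ 7.0711,
  v_1 = u/||u|| ≈ (0.7071, -0.7071) (||v_1|| = 1).

λ_1 = 17,  λ_2 = 7;  v_1 ≈ (0.7071, -0.7071)


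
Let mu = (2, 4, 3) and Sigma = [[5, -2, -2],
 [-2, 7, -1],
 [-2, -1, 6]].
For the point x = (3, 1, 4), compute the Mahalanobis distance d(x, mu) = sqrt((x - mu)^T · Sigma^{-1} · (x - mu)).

Step 1 — centre the observation: (x - mu) = (1, -3, 1).

Step 2 — invert Sigma (cofactor / det for 3×3, or solve directly):
  Sigma^{-1} = [[0.2828, 0.0966, 0.1103],
 [0.0966, 0.1793, 0.0621],
 [0.1103, 0.0621, 0.2138]].

Step 3 — form the quadratic (x - mu)^T · Sigma^{-1} · (x - mu):
  Sigma^{-1} · (x - mu) = (0.1034, -0.3793, 0.1379).
  (x - mu)^T · [Sigma^{-1} · (x - mu)] = (1)·(0.1034) + (-3)·(-0.3793) + (1)·(0.1379) = 1.3793.

Step 4 — take square root: d = √(1.3793) ≈ 1.1744.

d(x, mu) = √(1.3793) ≈ 1.1744


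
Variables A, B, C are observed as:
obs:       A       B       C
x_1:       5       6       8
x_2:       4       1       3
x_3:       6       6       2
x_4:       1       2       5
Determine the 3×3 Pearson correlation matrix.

Step 1 — column means:
  mean(A) = (5 + 4 + 6 + 1) / 4 = 16/4 = 4
  mean(B) = (6 + 1 + 6 + 2) / 4 = 15/4 = 3.75
  mean(C) = (8 + 3 + 2 + 5) / 4 = 18/4 = 4.5

Step 2 — sample variances and covariances s[i,j] = (1/(n-1)) · Σ_k (x_{k,i} - mean_i) · (x_{k,j} - mean_j), with n-1 = 3:
  s[A,A] = ((1)·(1) + (0)·(0) + (2)·(2) + (-3)·(-3)) / 3 = 14/3 = 4.6667
  s[A,B] = ((1)·(2.25) + (0)·(-2.75) + (2)·(2.25) + (-3)·(-1.75)) / 3 = 12/3 = 4
  s[A,C] = ((1)·(3.5) + (0)·(-1.5) + (2)·(-2.5) + (-3)·(0.5)) / 3 = -3/3 = -1
  s[B,B] = ((2.25)·(2.25) + (-2.75)·(-2.75) + (2.25)·(2.25) + (-1.75)·(-1.75)) / 3 = 20.75/3 = 6.9167
  s[B,C] = ((2.25)·(3.5) + (-2.75)·(-1.5) + (2.25)·(-2.5) + (-1.75)·(0.5)) / 3 = 5.5/3 = 1.8333
  s[C,C] = ((3.5)·(3.5) + (-1.5)·(-1.5) + (-2.5)·(-2.5) + (0.5)·(0.5)) / 3 = 21/3 = 7
  Sample standard deviations s_i = √(s[i,i]):
  s(A) = √(4.6667) = 2.1602
  s(B) = √(6.9167) = 2.63
  s(C) = √(7) = 2.6458

Step 3 — r_{ij} = s_{ij} / (s_i · s_j):
  r[A,A] = 1 (diagonal).
  r[A,B] = 4 / (2.1602 · 2.63) = 4 / 5.6814 = 0.7041
  r[A,C] = -1 / (2.1602 · 2.6458) = -1 / 5.7155 = -0.175
  r[B,B] = 1 (diagonal).
  r[B,C] = 1.8333 / (2.63 · 2.6458) = 1.8333 / 6.9582 = 0.2635
  r[C,C] = 1 (diagonal).

R is symmetric with unit diagonal. Assembling:

R = [[1, 0.7041, -0.175],
 [0.7041, 1, 0.2635],
 [-0.175, 0.2635, 1]]


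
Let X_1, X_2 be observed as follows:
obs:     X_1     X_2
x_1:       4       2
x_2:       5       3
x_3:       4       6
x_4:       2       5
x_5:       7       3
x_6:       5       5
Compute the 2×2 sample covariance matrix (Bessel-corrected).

Step 1 — column means:
  mean(X_1) = (4 + 5 + 4 + 2 + 7 + 5) / 6 = 27/6 = 4.5
  mean(X_2) = (2 + 3 + 6 + 5 + 3 + 5) / 6 = 24/6 = 4

Step 2 — sample covariance S[i,j] = (1/(n-1)) · Σ_k (x_{k,i} - mean_i) · (x_{k,j} - mean_j), with n-1 = 5.
  S[X_1,X_1] = ((-0.5)·(-0.5) + (0.5)·(0.5) + (-0.5)·(-0.5) + (-2.5)·(-2.5) + (2.5)·(2.5) + (0.5)·(0.5)) / 5 = 13.5/5 = 2.7
  S[X_1,X_2] = ((-0.5)·(-2) + (0.5)·(-1) + (-0.5)·(2) + (-2.5)·(1) + (2.5)·(-1) + (0.5)·(1)) / 5 = -5/5 = -1
  S[X_2,X_2] = ((-2)·(-2) + (-1)·(-1) + (2)·(2) + (1)·(1) + (-1)·(-1) + (1)·(1)) / 5 = 12/5 = 2.4

S is symmetric (S[j,i] = S[i,j]). Assembling:

S = [[2.7, -1],
 [-1, 2.4]]


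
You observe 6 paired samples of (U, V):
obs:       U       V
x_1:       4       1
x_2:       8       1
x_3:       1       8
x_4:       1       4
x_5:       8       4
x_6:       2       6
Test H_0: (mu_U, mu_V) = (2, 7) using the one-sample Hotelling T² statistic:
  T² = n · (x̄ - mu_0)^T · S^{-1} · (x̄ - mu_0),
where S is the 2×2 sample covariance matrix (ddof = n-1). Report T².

Step 1 — sample mean vector:
  mean(U) = (4 + 8 + 1 + 1 + 8 + 2) / 6 = 24/6 = 4
  mean(V) = (1 + 1 + 8 + 4 + 4 + 6) / 6 = 24/6 = 4
  x̄ = (4, 4),  deviation x̄ - mu_0 = (4, 4) - (2, 7) = (2, -3).

Step 2 — sample covariance matrix, S[i,j] = (1/(n-1)) · Σ_k (x_{k,i} - mean_i) · (x_{k,j} - mean_j), divisor n-1 = 5:
  S[U,U] = ((0)·(0) + (4)·(4) + (-3)·(-3) + (-3)·(-3) + (4)·(4) + (-2)·(-2)) / 5 = 54/5 = 10.8
  S[U,V] = ((0)·(-3) + (4)·(-3) + (-3)·(4) + (-3)·(0) + (4)·(0) + (-2)·(2)) / 5 = -28/5 = -5.6
  S[V,V] = ((-3)·(-3) + (-3)·(-3) + (4)·(4) + (0)·(0) + (0)·(0) + (2)·(2)) / 5 = 38/5 = 7.6
  S = [[10.8, -5.6],
 [-5.6, 7.6]].

Step 3 — invert S. det(S) = 10.8·7.6 - (-5.6)² = 50.72.
  S^{-1} = (1/det) · [[d, -b], [-b, a]] = [[0.1498, 0.1104],
 [0.1104, 0.2129]].

Step 4 — quadratic form (x̄ - mu_0)^T · S^{-1} · (x̄ - mu_0):
  S^{-1} · (x̄ - mu_0) = (-0.0315, -0.418),
  (x̄ - mu_0)^T · [...] = (2)·(-0.0315) + (-3)·(-0.418) = 1.1909.

Step 5 — scale by n: T² = 6 · 1.1909 = 7.1451.

T² ≈ 7.1451


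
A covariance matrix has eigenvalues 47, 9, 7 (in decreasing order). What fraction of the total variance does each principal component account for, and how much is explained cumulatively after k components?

Step 1 — total variance = trace(Sigma) = Σ λ_i = 47 + 9 + 7 = 63.

Step 2 — fraction explained by component i = λ_i / Σ λ:
  PC1: 47/63 = 0.746
  PC2: 9/63 = 0.1429
  PC3: 7/63 = 0.1111

Step 3 — cumulative fraction after k components = (λ_1 + ... + λ_k) / Σ λ:
  k = 1: 47/63 = 0.746
  k = 2: (47 + 9)/63 = 56/63 = 0.8889
  k = 3: (47 + 9 + 7)/63 = 63/63 = 1

Summary (fraction, with percent):

explained: PC1 0.746 (74.6%), PC2 0.1429 (14.29%), PC3 0.1111 (11.11%);  cumulative: 0.746, 0.8889, 1


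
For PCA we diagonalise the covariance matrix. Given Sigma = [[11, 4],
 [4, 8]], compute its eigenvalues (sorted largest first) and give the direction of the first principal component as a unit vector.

Step 1 — characteristic polynomial of 2×2 Sigma:
  det(Sigma - λI) = λ² - trace · λ + det = 0.
  trace = 11 + 8 = 19, det = 11·8 - (4)² = 72.
Step 2 — discriminant:
  Δ = trace² - 4·det = 361 - 288 = 73.
Step 3 — eigenvalues:
  λ = (trace ± √Δ)/2 = (19 ± 8.544)/2,
  λ_1 = 13.772,  λ_2 = 5.228.

Step 4 — unit eigenvector for λ_1: solve (Sigma - λ_1 I)v = 0. First row:
  (11 - 13.772)·v_x + (4)·v_y = 0, i.e. (-2.772)·v_x + (4)·v_y = 0,
  so v ∝ (b, λ_1 - a) = (4, 2.772) = u.
  ||u|| = √((4)² + (2.772)²) = √(23.684) ≈ 4.8666,
  v_1 = u/||u|| ≈ (0.8219, 0.5696) (||v_1|| = 1).

λ_1 = 13.772,  λ_2 = 5.228;  v_1 ≈ (0.8219, 0.5696)


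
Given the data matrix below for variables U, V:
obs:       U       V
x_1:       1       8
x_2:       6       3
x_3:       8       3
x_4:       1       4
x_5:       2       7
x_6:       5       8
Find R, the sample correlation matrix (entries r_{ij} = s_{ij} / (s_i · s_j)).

Step 1 — column means:
  mean(U) = (1 + 6 + 8 + 1 + 2 + 5) / 6 = 23/6 = 3.8333
  mean(V) = (8 + 3 + 3 + 4 + 7 + 8) / 6 = 33/6 = 5.5

Step 2 — sample variances and covariances s[i,j] = (1/(n-1)) · Σ_k (x_{k,i} - mean_i) · (x_{k,j} - mean_j), with n-1 = 5:
  s[U,U] = ((-2.8333)·(-2.8333) + (2.1667)·(2.1667) + (4.1667)·(4.1667) + (-2.8333)·(-2.8333) + (-1.8333)·(-1.8333) + (1.1667)·(1.1667)) / 5 = 42.8333/5 = 8.5667
  s[U,V] = ((-2.8333)·(2.5) + (2.1667)·(-2.5) + (4.1667)·(-2.5) + (-2.8333)·(-1.5) + (-1.8333)·(1.5) + (1.1667)·(2.5)) / 5 = -18.5/5 = -3.7
  s[V,V] = ((2.5)·(2.5) + (-2.5)·(-2.5) + (-2.5)·(-2.5) + (-1.5)·(-1.5) + (1.5)·(1.5) + (2.5)·(2.5)) / 5 = 29.5/5 = 5.9
  Sample standard deviations s_i = √(s[i,i]):
  s(U) = √(8.5667) = 2.9269
  s(V) = √(5.9) = 2.429

Step 3 — r_{ij} = s_{ij} / (s_i · s_j):
  r[U,U] = 1 (diagonal).
  r[U,V] = -3.7 / (2.9269 · 2.429) = -3.7 / 7.1094 = -0.5204
  r[V,V] = 1 (diagonal).

R is symmetric with unit diagonal. Assembling:

R = [[1, -0.5204],
 [-0.5204, 1]]


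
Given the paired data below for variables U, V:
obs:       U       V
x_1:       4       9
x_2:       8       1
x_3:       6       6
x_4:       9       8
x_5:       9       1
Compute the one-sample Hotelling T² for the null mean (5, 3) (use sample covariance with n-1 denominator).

Step 1 — sample mean vector:
  mean(U) = (4 + 8 + 6 + 9 + 9) / 5 = 36/5 = 7.2
  mean(V) = (9 + 1 + 6 + 8 + 1) / 5 = 25/5 = 5
  x̄ = (7.2, 5),  deviation x̄ - mu_0 = (7.2, 5) - (5, 3) = (2.2, 2).

Step 2 — sample covariance matrix, S[i,j] = (1/(n-1)) · Σ_k (x_{k,i} - mean_i) · (x_{k,j} - mean_j), divisor n-1 = 4:
  S[U,U] = ((-3.2)·(-3.2) + (0.8)·(0.8) + (-1.2)·(-1.2) + (1.8)·(1.8) + (1.8)·(1.8)) / 4 = 18.8/4 = 4.7
  S[U,V] = ((-3.2)·(4) + (0.8)·(-4) + (-1.2)·(1) + (1.8)·(3) + (1.8)·(-4)) / 4 = -19/4 = -4.75
  S[V,V] = ((4)·(4) + (-4)·(-4) + (1)·(1) + (3)·(3) + (-4)·(-4)) / 4 = 58/4 = 14.5
  S = [[4.7, -4.75],
 [-4.75, 14.5]].

Step 3 — invert S. det(S) = 4.7·14.5 - (-4.75)² = 45.5875.
  S^{-1} = (1/det) · [[d, -b], [-b, a]] = [[0.3181, 0.1042],
 [0.1042, 0.1031]].

Step 4 — quadratic form (x̄ - mu_0)^T · S^{-1} · (x̄ - mu_0):
  S^{-1} · (x̄ - mu_0) = (0.9081, 0.4354),
  (x̄ - mu_0)^T · [...] = (2.2)·(0.9081) + (2)·(0.4354) = 2.8688.

Step 5 — scale by n: T² = 5 · 2.8688 = 14.3438.

T² ≈ 14.3438


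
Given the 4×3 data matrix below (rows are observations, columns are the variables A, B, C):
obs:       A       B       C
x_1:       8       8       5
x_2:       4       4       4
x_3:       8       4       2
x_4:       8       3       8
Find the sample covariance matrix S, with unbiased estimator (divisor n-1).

Step 1 — column means:
  mean(A) = (8 + 4 + 8 + 8) / 4 = 28/4 = 7
  mean(B) = (8 + 4 + 4 + 3) / 4 = 19/4 = 4.75
  mean(C) = (5 + 4 + 2 + 8) / 4 = 19/4 = 4.75

Step 2 — sample covariance S[i,j] = (1/(n-1)) · Σ_k (x_{k,i} - mean_i) · (x_{k,j} - mean_j), with n-1 = 3.
  S[A,A] = ((1)·(1) + (-3)·(-3) + (1)·(1) + (1)·(1)) / 3 = 12/3 = 4
  S[A,B] = ((1)·(3.25) + (-3)·(-0.75) + (1)·(-0.75) + (1)·(-1.75)) / 3 = 3/3 = 1
  S[A,C] = ((1)·(0.25) + (-3)·(-0.75) + (1)·(-2.75) + (1)·(3.25)) / 3 = 3/3 = 1
  S[B,B] = ((3.25)·(3.25) + (-0.75)·(-0.75) + (-0.75)·(-0.75) + (-1.75)·(-1.75)) / 3 = 14.75/3 = 4.9167
  S[B,C] = ((3.25)·(0.25) + (-0.75)·(-0.75) + (-0.75)·(-2.75) + (-1.75)·(3.25)) / 3 = -2.25/3 = -0.75
  S[C,C] = ((0.25)·(0.25) + (-0.75)·(-0.75) + (-2.75)·(-2.75) + (3.25)·(3.25)) / 3 = 18.75/3 = 6.25

S is symmetric (S[j,i] = S[i,j]). Assembling:

S = [[4, 1, 1],
 [1, 4.9167, -0.75],
 [1, -0.75, 6.25]]


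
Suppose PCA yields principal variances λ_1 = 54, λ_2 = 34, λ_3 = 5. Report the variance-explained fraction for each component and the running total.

Step 1 — total variance = trace(Sigma) = Σ λ_i = 54 + 34 + 5 = 93.

Step 2 — fraction explained by component i = λ_i / Σ λ:
  PC1: 54/93 = 0.5806
  PC2: 34/93 = 0.3656
  PC3: 5/93 = 0.0538

Step 3 — cumulative fraction after k components = (λ_1 + ... + λ_k) / Σ λ:
  k = 1: 54/93 = 0.5806
  k = 2: (54 + 34)/93 = 88/93 = 0.9462
  k = 3: (54 + 34 + 5)/93 = 93/93 = 1

Summary (fraction, with percent):

explained: PC1 0.5806 (58.06%), PC2 0.3656 (36.56%), PC3 0.0538 (5.38%);  cumulative: 0.5806, 0.9462, 1


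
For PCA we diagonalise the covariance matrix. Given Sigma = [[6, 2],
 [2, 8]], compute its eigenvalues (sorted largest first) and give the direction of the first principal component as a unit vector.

Step 1 — characteristic polynomial of 2×2 Sigma:
  det(Sigma - λI) = λ² - trace · λ + det = 0.
  trace = 6 + 8 = 14, det = 6·8 - (2)² = 44.
Step 2 — discriminant:
  Δ = trace² - 4·det = 196 - 176 = 20.
Step 3 — eigenvalues:
  λ = (trace ± √Δ)/2 = (14 ± 4.4721)/2,
  λ_1 = 9.2361,  λ_2 = 4.7639.

Step 4 — unit eigenvector for λ_1: solve (Sigma - λ_1 I)v = 0. First row:
  (6 - 9.2361)·v_x + (2)·v_y = 0, i.e. (-3.2361)·v_x + (2)·v_y = 0,
  so v ∝ (b, λ_1 - a) = (2, 3.2361) = u.
  ||u|| = √((2)² + (3.2361)²) = √(14.4721) ≈ 3.8042,
  v_1 = u/||u|| ≈ (0.5257, 0.8507) (||v_1|| = 1).

λ_1 = 9.2361,  λ_2 = 4.7639;  v_1 ≈ (0.5257, 0.8507)


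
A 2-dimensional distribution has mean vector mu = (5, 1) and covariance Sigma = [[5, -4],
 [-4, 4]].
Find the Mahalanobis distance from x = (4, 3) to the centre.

Step 1 — centre the observation: (x - mu) = (-1, 2).

Step 2 — invert Sigma. det(Sigma) = 5·4 - (-4)² = 4.
  Sigma^{-1} = (1/det) · [[d, -b], [-b, a]] = [[1, 1],
 [1, 1.25]].

Step 3 — form the quadratic (x - mu)^T · Sigma^{-1} · (x - mu):
  Sigma^{-1} · (x - mu) = (1, 1.5).
  (x - mu)^T · [Sigma^{-1} · (x - mu)] = (-1)·(1) + (2)·(1.5) = 2.

Step 4 — take square root: d = √(2) ≈ 1.4142.

d(x, mu) = √(2) ≈ 1.4142


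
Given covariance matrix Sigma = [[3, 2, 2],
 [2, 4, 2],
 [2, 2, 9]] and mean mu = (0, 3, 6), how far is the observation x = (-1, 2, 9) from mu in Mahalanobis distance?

Step 1 — centre the observation: (x - mu) = (-1, -1, 3).

Step 2 — invert Sigma (cofactor / det for 3×3, or solve directly):
  Sigma^{-1} = [[0.5333, -0.2333, -0.0667],
 [-0.2333, 0.3833, -0.0333],
 [-0.0667, -0.0333, 0.1333]].

Step 3 — form the quadratic (x - mu)^T · Sigma^{-1} · (x - mu):
  Sigma^{-1} · (x - mu) = (-0.5, -0.25, 0.5).
  (x - mu)^T · [Sigma^{-1} · (x - mu)] = (-1)·(-0.5) + (-1)·(-0.25) + (3)·(0.5) = 2.25.

Step 4 — take square root: d = √(2.25) ≈ 1.5.

d(x, mu) = √(2.25) ≈ 1.5


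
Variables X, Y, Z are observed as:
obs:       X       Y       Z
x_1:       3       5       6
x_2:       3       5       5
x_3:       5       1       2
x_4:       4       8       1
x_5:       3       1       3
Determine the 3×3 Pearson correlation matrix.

Step 1 — column means:
  mean(X) = (3 + 3 + 5 + 4 + 3) / 5 = 18/5 = 3.6
  mean(Y) = (5 + 5 + 1 + 8 + 1) / 5 = 20/5 = 4
  mean(Z) = (6 + 5 + 2 + 1 + 3) / 5 = 17/5 = 3.4

Step 2 — sample variances and covariances s[i,j] = (1/(n-1)) · Σ_k (x_{k,i} - mean_i) · (x_{k,j} - mean_j), with n-1 = 4:
  s[X,X] = ((-0.6)·(-0.6) + (-0.6)·(-0.6) + (1.4)·(1.4) + (0.4)·(0.4) + (-0.6)·(-0.6)) / 4 = 3.2/4 = 0.8
  s[X,Y] = ((-0.6)·(1) + (-0.6)·(1) + (1.4)·(-3) + (0.4)·(4) + (-0.6)·(-3)) / 4 = -2/4 = -0.5
  s[X,Z] = ((-0.6)·(2.6) + (-0.6)·(1.6) + (1.4)·(-1.4) + (0.4)·(-2.4) + (-0.6)·(-0.4)) / 4 = -5.2/4 = -1.3
  s[Y,Y] = ((1)·(1) + (1)·(1) + (-3)·(-3) + (4)·(4) + (-3)·(-3)) / 4 = 36/4 = 9
  s[Y,Z] = ((1)·(2.6) + (1)·(1.6) + (-3)·(-1.4) + (4)·(-2.4) + (-3)·(-0.4)) / 4 = 0/4 = 0
  s[Z,Z] = ((2.6)·(2.6) + (1.6)·(1.6) + (-1.4)·(-1.4) + (-2.4)·(-2.4) + (-0.4)·(-0.4)) / 4 = 17.2/4 = 4.3
  Sample standard deviations s_i = √(s[i,i]):
  s(X) = √(0.8) = 0.8944
  s(Y) = √(9) = 3
  s(Z) = √(4.3) = 2.0736

Step 3 — r_{ij} = s_{ij} / (s_i · s_j):
  r[X,X] = 1 (diagonal).
  r[X,Y] = -0.5 / (0.8944 · 3) = -0.5 / 2.6833 = -0.1863
  r[X,Z] = -1.3 / (0.8944 · 2.0736) = -1.3 / 1.8547 = -0.7009
  r[Y,Y] = 1 (diagonal).
  r[Y,Z] = 0 / (3 · 2.0736) = 0 / 6.2209 = 0
  r[Z,Z] = 1 (diagonal).

R is symmetric with unit diagonal. Assembling:

R = [[1, -0.1863, -0.7009],
 [-0.1863, 1, 0],
 [-0.7009, 0, 1]]


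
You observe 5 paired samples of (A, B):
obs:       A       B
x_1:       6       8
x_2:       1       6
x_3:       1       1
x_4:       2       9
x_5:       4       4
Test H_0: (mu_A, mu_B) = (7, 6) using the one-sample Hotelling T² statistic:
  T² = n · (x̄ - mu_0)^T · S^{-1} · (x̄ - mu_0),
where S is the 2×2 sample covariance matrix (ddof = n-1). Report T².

Step 1 — sample mean vector:
  mean(A) = (6 + 1 + 1 + 2 + 4) / 5 = 14/5 = 2.8
  mean(B) = (8 + 6 + 1 + 9 + 4) / 5 = 28/5 = 5.6
  x̄ = (2.8, 5.6),  deviation x̄ - mu_0 = (2.8, 5.6) - (7, 6) = (-4.2, -0.4).

Step 2 — sample covariance matrix, S[i,j] = (1/(n-1)) · Σ_k (x_{k,i} - mean_i) · (x_{k,j} - mean_j), divisor n-1 = 4:
  S[A,A] = ((3.2)·(3.2) + (-1.8)·(-1.8) + (-1.8)·(-1.8) + (-0.8)·(-0.8) + (1.2)·(1.2)) / 4 = 18.8/4 = 4.7
  S[A,B] = ((3.2)·(2.4) + (-1.8)·(0.4) + (-1.8)·(-4.6) + (-0.8)·(3.4) + (1.2)·(-1.6)) / 4 = 10.6/4 = 2.65
  S[B,B] = ((2.4)·(2.4) + (0.4)·(0.4) + (-4.6)·(-4.6) + (3.4)·(3.4) + (-1.6)·(-1.6)) / 4 = 41.2/4 = 10.3
  S = [[4.7, 2.65],
 [2.65, 10.3]].

Step 3 — invert S. det(S) = 4.7·10.3 - (2.65)² = 41.3875.
  S^{-1} = (1/det) · [[d, -b], [-b, a]] = [[0.2489, -0.064],
 [-0.064, 0.1136]].

Step 4 — quadratic form (x̄ - mu_0)^T · S^{-1} · (x̄ - mu_0):
  S^{-1} · (x̄ - mu_0) = (-1.0196, 0.2235),
  (x̄ - mu_0)^T · [...] = (-4.2)·(-1.0196) + (-0.4)·(0.2235) = 4.1931.

Step 5 — scale by n: T² = 5 · 4.1931 = 20.9653.

T² ≈ 20.9653
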